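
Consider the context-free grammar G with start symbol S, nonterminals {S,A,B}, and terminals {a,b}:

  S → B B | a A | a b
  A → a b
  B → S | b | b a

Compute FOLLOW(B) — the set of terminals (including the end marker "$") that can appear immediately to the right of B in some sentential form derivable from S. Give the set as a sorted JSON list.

FIRST sets, iterate to fixpoint:
[1]
  A via A→a b: +{a}
  B via B→b: +{b}
  S via S→B B: +{b}
  S via S→a A: +{a}
  S: {a,b}  A: {a}  B: {b}
[2]
  B via B→S: +{a}
  S: {a,b}  A: {a}  B: {a,b}
[3] — fixpoint
  S: {a,b}  A: {a}  B: {a,b}

FOLLOW sets:
FOLLOW(S) := {$}
[1]
  S→B B: FOLLOW(B) ⊇ FIRST(B) = {a,b}; new: +{a,b}
  S→B B: FOLLOW(B) ⊇ FOLLOW(S) ⊇ {$}; new: +{$}
  S→a A: FOLLOW(A) ⊇ FOLLOW(S) ⊇ {$}; new: +{$}
  S: {$}  A: {$}  B: {$,a,b}
[2]
  B→S: FOLLOW(S) ⊇ FOLLOW(B) ⊇ {$,a,b}; new: +{a,b}
  S→a A: FOLLOW(A) ⊇ FOLLOW(S) ⊇ {$,a,b}; new: +{a,b}
  S: {$,a,b}  A: {$,a,b}  B: {$,a,b}
[3] (no change)
  S: {$,a,b}  A: {$,a,b}  B: {$,a,b}

FOLLOW(B) = ["$", "a", "b"]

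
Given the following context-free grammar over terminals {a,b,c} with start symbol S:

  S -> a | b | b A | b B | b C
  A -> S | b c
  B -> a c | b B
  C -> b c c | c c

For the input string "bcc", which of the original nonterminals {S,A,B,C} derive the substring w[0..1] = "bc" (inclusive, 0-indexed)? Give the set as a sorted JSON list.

CNF form of G:
  S -> T0 A | T0 B | T0 C | a | b
  A -> T0 A | T0 B | T0 C | T0 T1 | a | b
  B -> T0 B | T2 T1
  C -> T0 X3 | T1 T1
  T0 -> b
  T1 -> c
  T2 -> a
  X3 -> T1 T1

CYK fill, restricted to cells inside w[0..1]:
  [0..0]={A,S,T0}  "b"  orig:{A,S}
  [1..1]={T1}  "c"  orig:{}
  [0..1]={A}  "bc"

Original NTs in T[0,1] deriving "bc": ["A"]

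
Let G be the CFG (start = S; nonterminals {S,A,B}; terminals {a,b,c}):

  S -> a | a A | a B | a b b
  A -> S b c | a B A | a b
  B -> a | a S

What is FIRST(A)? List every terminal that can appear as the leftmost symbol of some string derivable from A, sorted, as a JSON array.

FIRST sets, iterate to fixpoint:
[1]
  A via A→a B A: +{a}
  B via B→a: +{a}
  S via S→a: +{a}
  FIRST[S]={a}  FIRST[A]={a}  FIRST[B]={a}
[2] — fixpoint
  FIRST[S]={a}  FIRST[A]={a}  FIRST[B]={a}

FIRST(A) = ["a"]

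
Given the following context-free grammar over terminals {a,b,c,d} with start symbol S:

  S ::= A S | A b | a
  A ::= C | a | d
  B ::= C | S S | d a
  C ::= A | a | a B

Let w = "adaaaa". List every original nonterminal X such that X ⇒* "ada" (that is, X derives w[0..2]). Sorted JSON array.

CNF form of G:
  S -> A S | A T2 | a
  A -> T0 B | a | d
  B -> S S | T0 B | T1 T0 | a | d
  C -> T0 B | a | d
  T0 -> a
  T1 -> d
  T2 -> b

CYK fill (cells [i..j] with 0 ≤ i ≤ j ≤ 2 only):
  T[0,0] 'a' = {A,B,C,S,T0}  orig:{A,B,C,S}
  T[1,1] 'd' = {A,B,C,T1}  orig:{A,B,C}
  T[2,2] 'a' = {A,B,C,S,T0}  orig:{A,B,C,S}
  T[0,1] 'ad' = {A,B,C}
  T[1,2] 'da' = {B,S}
  T[0,2] 'ada' = {A,B,C,S}

Original NTs in T[0,2] deriving "ada": ["A", "B", "C", "S"]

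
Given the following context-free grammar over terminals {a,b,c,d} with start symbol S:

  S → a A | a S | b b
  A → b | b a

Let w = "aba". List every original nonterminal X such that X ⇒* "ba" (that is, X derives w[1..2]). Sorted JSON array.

Convert to CNF:
  S -> T0 T0 | T1 A | T1 S
  A -> T0 T1 | b
  T0 -> b
  T1 -> a

CYK fill, restricted to cells inside w[1..2]:
  cell(1,1) b: {A,T0}  orig:{A}
  cell(2,2) a: {T1}  orig:{}
  cell(1,2) ba: {A}

Original NTs in T[1,2] deriving "ba": ["A"]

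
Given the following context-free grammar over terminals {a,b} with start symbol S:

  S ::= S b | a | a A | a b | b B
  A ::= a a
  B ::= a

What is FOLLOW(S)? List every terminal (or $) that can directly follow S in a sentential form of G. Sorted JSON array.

Compute FIRST by fixpoint:
[1]
  A via A→a a: +{a}
  B via B→a: +{a}
  S via S→a: +{a}
  S via S→b B: +{b}
  FIRST[S]={a,b}  FIRST[A]={a}  FIRST[B]={a}
[2] (no change)
  FIRST[S]={a,b}  FIRST[A]={a}  FIRST[B]={a}

FOLLOW iteration:
initialize: $ ∈ FOLLOW(S)
[1]
  S→S b: FOLLOW(S) ⊇ FIRST(b) = {b}; new: +{b}
  S→a A: FOLLOW(A) ⊇ FOLLOW(S) ⊇ {$,b}; new: +{$,b}
  S→b B: FOLLOW(B) ⊇ FOLLOW(S) ⊇ {$,b}; new: +{$,b}
  S: {$,b}  A: {$,b}  B: {$,b}
[2] (stable)
  S: {$,b}  A: {$,b}  B: {$,b}

FOLLOW(S) = ["$", "b"]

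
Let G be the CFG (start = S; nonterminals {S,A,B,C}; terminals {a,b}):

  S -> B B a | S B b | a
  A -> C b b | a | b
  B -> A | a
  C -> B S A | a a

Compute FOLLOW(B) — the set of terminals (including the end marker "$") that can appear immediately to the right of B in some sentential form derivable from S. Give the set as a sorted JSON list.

FIRST sets, iterate to fixpoint:
round 1:
  A via A→a: +{a}
  A via A→b: +{b}
  B via B→A: +{a,b}
  C via C→B S A: +{a,b}
  S via S→B B a: +{a,b}
  FIRST[S]={a,b}  FIRST[A]={a,b}  FIRST[B]={a,b}  FIRST[C]={a,b}
round 2: — fixpoint
  FIRST[S]={a,b}  FIRST[A]={a,b}  FIRST[B]={a,b}  FIRST[C]={a,b}

FOLLOW sets:
initialize: $ ∈ FOLLOW(S)
iter 1:
  A→C b b: FOLLOW(C) ⊇ FIRST(b) = {b}; new: +{b}
  C→B S A: FOLLOW(B) ⊇ FIRST(S) = {a,b}; new: +{a,b}
  C→B S A: FOLLOW(S) ⊇ FIRST(A) = {a,b}; new: +{a,b}
  C→B S A: FOLLOW(A) ⊇ FOLLOW(C) ⊇ {b}; new: +{b}
  S: {$,a,b}  A: {b}  B: {a,b}  C: {b}
iter 2:
  B→A: FOLLOW(A) ⊇ FOLLOW(B) ⊇ {a,b}; new: +{a}
  S: {$,a,b}  A: {a,b}  B: {a,b}  C: {b}
iter 3: — fixpoint
  S: {$,a,b}  A: {a,b}  B: {a,b}  C: {b}

FOLLOW(B) = ["a", "b"]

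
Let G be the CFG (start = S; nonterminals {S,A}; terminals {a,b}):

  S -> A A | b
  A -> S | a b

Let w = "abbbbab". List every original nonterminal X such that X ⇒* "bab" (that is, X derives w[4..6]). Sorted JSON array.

Convert to CNF:
  S -> A A | b
  A -> A A | T0 T1 | b
  T0 -> a
  T1 -> b

CYK table (by increasing span), restricted to cells inside w[4..6]:
  cell(4,4) b: {A,S,T1}  orig:{A,S}
  cell(5,5) a: {T0}  orig:{}
  cell(6,6) b: {A,S,T1}  orig:{A,S}
  cell(4,5) ba: ∅
  cell(5,6) ab: {A}
  cell(4,6) bab: {A,S}

Original NTs in T[4,6] deriving "bab": ["A", "S"]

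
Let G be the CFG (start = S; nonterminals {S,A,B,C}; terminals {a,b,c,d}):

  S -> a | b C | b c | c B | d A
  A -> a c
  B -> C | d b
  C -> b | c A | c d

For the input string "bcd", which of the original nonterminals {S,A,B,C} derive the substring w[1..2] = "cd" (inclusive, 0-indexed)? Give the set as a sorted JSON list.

Convert to CNF:
  S -> T1 B | T2 A | T3 C | T3 T1 | a
  A -> T0 T1
  B -> T1 A | T1 T2 | T2 T3 | b
  C -> T1 A | T1 T2 | b
  T0 -> a
  T1 -> c
  T2 -> d
  T3 -> b

CYK fill — only the sub-triangle for w[1..2]:
  [1..1]={T1}  "c"  orig:{}
  [2..2]={T2}  "d"  orig:{}
  [1..2]={B,C}  "cd"

Original NTs in T[1,2] deriving "cd": ["B", "C"]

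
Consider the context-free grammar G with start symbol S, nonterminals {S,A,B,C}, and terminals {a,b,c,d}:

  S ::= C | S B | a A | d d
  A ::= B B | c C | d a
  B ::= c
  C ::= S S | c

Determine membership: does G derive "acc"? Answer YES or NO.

Convert to CNF:
  S -> S B | S S | T1 T1 | T2 A | c
  A -> B B | T0 C | T1 T2
  B -> c
  C -> S S | c
  T0 -> c
  T1 -> d
  T2 -> a

CYK table (by increasing span):
  [0..0]={T2}  "a"  orig:{}
  [1..1]={B,C,S,T0}  "c"  orig:{B,C,S}
  [2..2]={B,C,S,T0}  "c"  orig:{B,C,S}
  [0..1]=∅  "ac"
  [1..2]={A,C,S}  "cc"
  [0..2]={S}  "acc"

S ∈ T[0,2] ⇒ YES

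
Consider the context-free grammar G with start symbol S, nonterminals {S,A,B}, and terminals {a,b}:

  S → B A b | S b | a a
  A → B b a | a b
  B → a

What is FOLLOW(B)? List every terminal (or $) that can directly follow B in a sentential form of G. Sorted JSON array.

Compute FIRST by fixpoint:
[1]
  A via A→a b: +{a}
  B via B→a: +{a}
  S via S→B A b: +{a}
  FIRST(S)={a}  FIRST(A)={a}  FIRST(B)={a}
[2] done
  FIRST(S)={a}  FIRST(A)={a}  FIRST(B)={a}

FOLLOW iteration:
initialize: $ ∈ FOLLOW(S)
[1]
  A→B b a: FOLLOW(B) ⊇ FIRST(b) = {b}; new: +{b}
  S→B A b: FOLLOW(B) ⊇ FIRST(A) = {a}; new: +{a}
  S→B A b: FOLLOW(A) ⊇ FIRST(b) = {b}; new: +{b}
  S→S b: FOLLOW(S) ⊇ FIRST(b) = {b}; new: +{b}
  FOLLOW(S)={$,b}  FOLLOW(A)={b}  FOLLOW(B)={a,b}
[2] done
  FOLLOW(S)={$,b}  FOLLOW(A)={b}  FOLLOW(B)={a,b}

FOLLOW(B) = ["a", "b"]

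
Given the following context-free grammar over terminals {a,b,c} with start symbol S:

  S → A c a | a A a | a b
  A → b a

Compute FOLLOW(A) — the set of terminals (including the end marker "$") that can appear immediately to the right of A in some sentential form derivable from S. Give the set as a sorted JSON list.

FIRST sets, iterate to fixpoint:
iter 1:
  A via A→b a: +{b}
  S via S→A c a: +{b}
  S via S→a A a: +{a}
  FIRST[S]={a,b}  FIRST[A]={b}
iter 2: — fixpoint
  FIRST[S]={a,b}  FIRST[A]={b}

Compute FOLLOW by fixpoint:
initialize: $ ∈ FOLLOW(S)
iter 1:
  S→A c a: FOLLOW(A) ⊇ FIRST(c) = {c}; new: +{c}
  S→a A a: FOLLOW(A) ⊇ FIRST(a) = {a}; new: +{a}
  S: {$}  A: {a,c}
iter 2: done
  S: {$}  A: {a,c}

FOLLOW(A) = ["a", "c"]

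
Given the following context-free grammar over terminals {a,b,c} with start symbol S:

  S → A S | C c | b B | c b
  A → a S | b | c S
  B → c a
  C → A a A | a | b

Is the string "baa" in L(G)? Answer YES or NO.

CNF form of G:
  S -> A S | C T1 | T1 T2 | T2 B
  A -> T0 S | T1 S | b
  B -> T1 T0
  C -> A X3 | a | b
  T0 -> a
  T1 -> c
  T2 -> b
  X3 -> T0 A

CYK table (by increasing span):
  T[0,0] 'b' = {A,C,T2}  orig:{A,C}
  T[1,1] 'a' = {C,T0}  orig:{C}
  T[2,2] 'a' = {C,T0}  orig:{C}
  T[0,1] 'ba' = ∅
  T[1,2] 'aa' = ∅
  T[0,2] 'baa' = ∅

S ∉ T[0,2] ⇒ NO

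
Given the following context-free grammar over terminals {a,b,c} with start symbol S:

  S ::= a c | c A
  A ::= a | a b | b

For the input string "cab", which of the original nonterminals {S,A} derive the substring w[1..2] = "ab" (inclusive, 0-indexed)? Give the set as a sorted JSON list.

Convert to CNF:
  S -> T0 T2 | T2 A
  A -> T0 T1 | a | b
  T0 -> a
  T1 -> b
  T2 -> c

CYK fill (cells [i..j] with 1 ≤ i ≤ j ≤ 2 only):
  [1..1]={A,T0}  "a"  orig:{A}
  [2..2]={A,T1}  "b"  orig:{A}
  [1..2]={A}  "ab"

Original NTs in T[1,2] deriving "ab": ["A"]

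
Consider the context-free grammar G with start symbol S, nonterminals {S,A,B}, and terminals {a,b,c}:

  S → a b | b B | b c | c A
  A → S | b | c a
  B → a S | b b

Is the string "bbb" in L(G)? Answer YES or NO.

Convert to CNF:
  S -> T0 T1 | T1 B | T1 T2 | T2 A
  A -> T0 T1 | T1 B | T1 T2 | T2 A | T2 T0 | b
  B -> T0 S | T1 T1
  T0 -> a
  T1 -> b
  T2 -> c

CYK fill:
  [0..0]={A,T1}  "b"  orig:{A}
  [1..1]={A,T1}  "b"  orig:{A}
  [2..2]={A,T1}  "b"  orig:{A}
  [0..1]={B}  "bb"
  [1..2]={B}  "bb"
  [0..2]={A,S}  "bbb"

S ∈ T[0,2] ⇒ YES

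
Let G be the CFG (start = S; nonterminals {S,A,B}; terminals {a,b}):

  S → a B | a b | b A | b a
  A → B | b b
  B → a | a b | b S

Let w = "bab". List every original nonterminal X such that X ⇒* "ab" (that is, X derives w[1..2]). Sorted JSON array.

CNF form of G:
  S -> T0 B | T0 T1 | T1 A | T1 T0
  A -> T0 T1 | T1 S | T1 T1 | a
  B -> T0 T1 | T1 S | a
  T0 -> a
  T1 -> b

CYK fill (cells [i..j] with 1 ≤ i ≤ j ≤ 2 only):
  T[1,1] 'a' = {A,B,T0}  orig:{A,B}
  T[2,2] 'b' = {T1}  orig:{}
  T[1,2] 'ab' = {A,B,S}

Original NTs in T[1,2] deriving "ab": ["A", "B", "S"]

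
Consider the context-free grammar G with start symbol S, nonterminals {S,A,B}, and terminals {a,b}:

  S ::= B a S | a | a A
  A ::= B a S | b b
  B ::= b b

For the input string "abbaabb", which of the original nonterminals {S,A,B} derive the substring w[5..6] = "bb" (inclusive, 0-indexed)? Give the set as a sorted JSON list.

CNF form of G:
  S -> B X3 | T0 A | a
  A -> B X2 | T1 T1
  B -> T1 T1
  T0 -> a
  T1 -> b
  X2 -> T0 S
  X3 -> T0 S

CYK table (by increasing span), restricted to cells inside w[5..6]:
  T[5,5] 'b' = {T1}  orig:{}
  T[6,6] 'b' = {T1}  orig:{}
  T[5,6] 'bb' = {A,B}

Original NTs in T[5,6] deriving "bb": ["A", "B"]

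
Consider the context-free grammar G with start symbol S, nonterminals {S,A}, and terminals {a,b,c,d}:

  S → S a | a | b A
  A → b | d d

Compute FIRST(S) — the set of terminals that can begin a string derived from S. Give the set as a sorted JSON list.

Compute FIRST by fixpoint:
[1]
  A via A→b: +{b}
  A via A→d d: +{d}
  S via S→a: +{a}
  S via S→b A: +{b}
  FIRST[S]={a,b}  FIRST[A]={b,d}
[2] (stable)
  FIRST[S]={a,b}  FIRST[A]={b,d}

FIRST(S) = ["a", "b"]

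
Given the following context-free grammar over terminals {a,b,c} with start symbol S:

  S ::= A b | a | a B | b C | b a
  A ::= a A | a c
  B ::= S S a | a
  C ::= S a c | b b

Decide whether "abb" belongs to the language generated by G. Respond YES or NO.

CNF form of G:
  S -> A T2 | T0 B | T2 C | T2 T0 | a
  A -> T0 A | T0 T1
  B -> S X3 | a
  C -> S X4 | T2 T2
  T0 -> a
  T1 -> c
  T2 -> b
  X3 -> S T0
  X4 -> T0 T1

CYK table (by increasing span):
  [0..0]={B,S,T0}  "a"  orig:{B,S}
  [1..1]={T2}  "b"  orig:{}
  [2..2]={T2}  "b"  orig:{}
  [0..1]=∅  "ab"
  [1..2]={C}  "bb"
  [0..2]=∅  "abb"

S ∉ T[0,2] ⇒ NO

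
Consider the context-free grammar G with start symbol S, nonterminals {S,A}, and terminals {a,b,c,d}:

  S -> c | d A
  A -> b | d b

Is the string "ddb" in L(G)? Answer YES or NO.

CNF form of G:
  S -> T0 A | c
  A -> T0 T1 | b
  T0 -> d
  T1 -> b

CYK fill:
  T[0,0] 'd' = {T0}  orig:{}
  T[1,1] 'd' = {T0}  orig:{}
  T[2,2] 'b' = {A,T1}  orig:{A}
  T[0,1] 'dd' = ∅
  T[1,2] 'db' = {A,S}
  T[0,2] 'ddb' = {S}

S ∈ T[0,2] ⇒ YES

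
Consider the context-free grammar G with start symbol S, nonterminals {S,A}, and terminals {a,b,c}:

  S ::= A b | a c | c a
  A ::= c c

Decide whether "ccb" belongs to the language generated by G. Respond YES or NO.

CNF form of G:
  S -> A T1 | T0 T2 | T2 T0
  A -> T0 T0
  T0 -> c
  T1 -> b
  T2 -> a

CYK fill:
  cell(0,0) c: {T0}  orig:{}
  cell(1,1) c: {T0}  orig:{}
  cell(2,2) b: {T1}  orig:{}
  cell(0,1) cc: {A}
  cell(1,2) cb: ∅
  cell(0,2) ccb: {S}

S ∈ T[0,2] ⇒ YES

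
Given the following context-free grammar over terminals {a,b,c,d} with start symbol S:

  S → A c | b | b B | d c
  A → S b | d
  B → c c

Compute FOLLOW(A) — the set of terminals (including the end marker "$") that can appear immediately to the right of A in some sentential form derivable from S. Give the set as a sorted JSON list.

FIRST sets, iterate to fixpoint:
pass 1:
  A via A→d: +{d}
  B via B→c c: +{c}
  S via S→A c: +{d}
  S via S→b: +{b}
  FIRST(S)={b,d}  FIRST(A)={d}  FIRST(B)={c}
pass 2:
  A via A→S b: +{b}
  FIRST(S)={b,d}  FIRST(A)={b,d}  FIRST(B)={c}
pass 3: done
  FIRST(S)={b,d}  FIRST(A)={b,d}  FIRST(B)={c}

Compute FOLLOW by fixpoint:
seed FOLLOW(S) with $
round 1:
  A→S b: FOLLOW(S) ⊇ FIRST(b) = {b}; new: +{b}
  S→A c: FOLLOW(A) ⊇ FIRST(c) = {c}; new: +{c}
  S→b B: FOLLOW(B) ⊇ FOLLOW(S) ⊇ {$,b}; new: +{$,b}
  S: {$,b}  A: {c}  B: {$,b}
round 2: — fixpoint
  S: {$,b}  A: {c}  B: {$,b}

FOLLOW(A) = ["c"]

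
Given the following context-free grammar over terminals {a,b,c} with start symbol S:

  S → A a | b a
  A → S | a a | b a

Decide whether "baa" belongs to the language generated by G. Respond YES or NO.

CNF form of G:
  S -> A T0 | T1 T0
  A -> A T0 | T0 T0 | T1 T0
  T0 -> a
  T1 -> b

Fill CYK table bottom-up:
  cell(0,0) b: {T1}  orig:{}
  cell(1,1) a: {T0}  orig:{}
  cell(2,2) a: {T0}  orig:{}
  cell(0,1) ba: {A,S}
  cell(1,2) aa: {A}
  cell(0,2) baa: {A,S}

S ∈ T[0,2] ⇒ YES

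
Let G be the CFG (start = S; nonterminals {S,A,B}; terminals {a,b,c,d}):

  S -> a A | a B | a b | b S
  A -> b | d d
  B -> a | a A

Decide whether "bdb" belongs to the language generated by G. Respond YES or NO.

CNF form of G:
  S -> T1 A | T1 B | T1 T2 | T2 S
  A -> T0 T0 | b
  B -> T1 A | a
  T0 -> d
  T1 -> a
  T2 -> b

CYK fill:
  cell(0,0) b: {A,T2}  orig:{A}
  cell(1,1) d: {T0}  orig:{}
  cell(2,2) b: {A,T2}  orig:{A}
  cell(0,1) bd: ∅
  cell(1,2) db: ∅
  cell(0,2) bdb: ∅

S ∉ T[0,2] ⇒ NO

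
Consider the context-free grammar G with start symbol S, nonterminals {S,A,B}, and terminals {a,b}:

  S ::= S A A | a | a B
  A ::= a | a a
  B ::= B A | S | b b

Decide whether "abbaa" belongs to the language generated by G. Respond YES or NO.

CNF form of G:
  S -> S X3 | T0 B | a
  A -> T0 T0 | a
  B -> B A | S X2 | T0 B | T1 T1 | a
  T0 -> a
  T1 -> b
  X2 -> A A
  X3 -> A A

CYK table (by increasing span):
  [0..0]={A,B,S,T0}  "a"  orig:{A,B,S}
  [1..1]={T1}  "b"  orig:{}
  [2..2]={T1}  "b"  orig:{}
  [3..3]={A,B,S,T0}  "a"  orig:{A,B,S}
  [4..4]={A,B,S,T0}  "a"  orig:{A,B,S}
  [0..1]=∅  "ab"
  [1..2]={B}  "bb"
  [2..3]=∅  "ba"
  [3..4]={A,B,S,X2,X3}  "aa"  orig:{A,B,S}
  [0..2]={B,S}  "abb"
  [1..3]={B}  "bba"
  [2..4]=∅  "baa"
  [0..3]={B,S}  "abba"
  [1..4]={B}  "bbaa"
  [0..4]={B,S}  "abbaa"

S ∈ T[0,4] ⇒ YES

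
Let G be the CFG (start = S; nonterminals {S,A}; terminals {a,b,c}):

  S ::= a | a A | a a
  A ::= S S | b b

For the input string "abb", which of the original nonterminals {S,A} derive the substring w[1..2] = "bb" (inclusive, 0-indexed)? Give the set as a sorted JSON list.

Convert to CNF:
  S -> T1 A | T1 T1 | a
  A -> S S | T0 T0
  T0 -> b
  T1 -> a

CYK fill — only the sub-triangle for w[1..2]:
  T[1,1] 'b' = {T0}  orig:{}
  T[2,2] 'b' = {T0}  orig:{}
  T[1,2] 'bb' = {A}

Original NTs in T[1,2] deriving "bb": ["A"]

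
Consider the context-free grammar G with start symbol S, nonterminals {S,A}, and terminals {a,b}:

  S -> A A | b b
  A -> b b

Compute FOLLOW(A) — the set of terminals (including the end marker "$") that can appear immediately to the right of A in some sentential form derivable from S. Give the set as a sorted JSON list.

FIRST iteration:
pass 1:
  A via A→b b: +{b}
  S via S→A A: +{b}
  FIRST[S]={b}  FIRST[A]={b}
pass 2: (stable)
  FIRST[S]={b}  FIRST[A]={b}

Compute FOLLOW by fixpoint:
initialize: $ ∈ FOLLOW(S)
round 1:
  S→A A: FOLLOW(A) ⊇ FIRST(A) = {b}; new: +{b}
  S→A A: FOLLOW(A) ⊇ FOLLOW(S) ⊇ {$}; new: +{$}
  FOLLOW[S]={$}  FOLLOW[A]={$,b}
round 2: (no change)
  FOLLOW[S]={$}  FOLLOW[A]={$,b}

FOLLOW(A) = ["$", "b"]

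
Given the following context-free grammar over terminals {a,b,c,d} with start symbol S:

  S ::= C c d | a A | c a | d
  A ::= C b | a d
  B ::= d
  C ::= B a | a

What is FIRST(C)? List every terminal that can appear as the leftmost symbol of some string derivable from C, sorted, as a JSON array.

Compute FIRST by fixpoint:
iter 1:
  A via A→a d: +{a}
  B via B→d: +{d}
  C via C→B a: +{d}
  C via C→a: +{a}
  S via S→C c d: +{a,d}
  S via S→c a: +{c}
  S: {a,c,d}  A: {a}  B: {d}  C: {a,d}
iter 2:
  A via A→C b: +{d}
  S: {a,c,d}  A: {a,d}  B: {d}  C: {a,d}
iter 3: (no change)
  S: {a,c,d}  A: {a,d}  B: {d}  C: {a,d}

FIRST(C) = ["a", "d"]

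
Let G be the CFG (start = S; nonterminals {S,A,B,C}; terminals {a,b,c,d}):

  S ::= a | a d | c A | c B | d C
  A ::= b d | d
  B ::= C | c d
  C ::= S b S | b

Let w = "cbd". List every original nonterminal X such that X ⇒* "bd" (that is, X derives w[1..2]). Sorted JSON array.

CNF form of G:
  S -> T1 C | T2 A | T2 B | T3 T1 | a
  A -> T0 T1 | d
  B -> S X4 | T2 T1 | b
  C -> S X5 | b
  T0 -> b
  T1 -> d
  T2 -> c
  T3 -> a
  X4 -> T0 S
  X5 -> T0 S

Fill CYK table bottom-up (cells [i..j] with 1 ≤ i ≤ j ≤ 2 only):
  [1..1]={B,C,T0}  "b"  orig:{B,C}
  [2..2]={A,T1}  "d"  orig:{A}
  [1..2]={A}  "bd"

Original NTs in T[1,2] deriving "bd": ["A"]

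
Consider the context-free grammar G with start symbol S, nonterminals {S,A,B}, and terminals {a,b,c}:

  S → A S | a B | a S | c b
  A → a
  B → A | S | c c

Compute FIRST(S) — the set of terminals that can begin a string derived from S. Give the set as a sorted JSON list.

FIRST iteration:
round 1:
  A via A→a: +{a}
  B via B→A: +{a}
  B via B→c c: +{c}
  S via S→A S: +{a}
  S via S→c b: +{c}
  FIRST(S)={a,c}  FIRST(A)={a}  FIRST(B)={a,c}
round 2: (stable)
  FIRST(S)={a,c}  FIRST(A)={a}  FIRST(B)={a,c}

FIRST(S) = ["a", "c"]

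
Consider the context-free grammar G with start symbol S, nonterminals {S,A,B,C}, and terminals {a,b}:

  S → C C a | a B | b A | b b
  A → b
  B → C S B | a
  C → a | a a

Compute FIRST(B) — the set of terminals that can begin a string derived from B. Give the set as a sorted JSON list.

FIRST iteration:
pass 1:
  A via A→b: +{b}
  B via B→a: +{a}
  C via C→a: +{a}
  S via S→C C a: +{a}
  S via S→b A: +{b}
  FIRST[S]={a,b}  FIRST[A]={b}  FIRST[B]={a}  FIRST[C]={a}
pass 2: (stable)
  FIRST[S]={a,b}  FIRST[A]={b}  FIRST[B]={a}  FIRST[C]={a}

FIRST(B) = ["a"]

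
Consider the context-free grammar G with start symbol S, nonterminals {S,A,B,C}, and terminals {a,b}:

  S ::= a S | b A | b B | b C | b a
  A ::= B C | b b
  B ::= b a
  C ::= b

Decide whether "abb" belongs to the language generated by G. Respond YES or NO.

CNF form of G:
  S -> T0 A | T0 B | T0 C | T0 T1 | T1 S
  A -> B C | T0 T0
  B -> T0 T1
  C -> b
  T0 -> b
  T1 -> a

Fill CYK table bottom-up:
  T[0,0] 'a' = {T1}  orig:{}
  T[1,1] 'b' = {C,T0}  orig:{C}
  T[2,2] 'b' = {C,T0}  orig:{C}
  T[0,1] 'ab' = ∅
  T[1,2] 'bb' = {A,S}
  T[0,2] 'abb' = {S}

S ∈ T[0,2] ⇒ YES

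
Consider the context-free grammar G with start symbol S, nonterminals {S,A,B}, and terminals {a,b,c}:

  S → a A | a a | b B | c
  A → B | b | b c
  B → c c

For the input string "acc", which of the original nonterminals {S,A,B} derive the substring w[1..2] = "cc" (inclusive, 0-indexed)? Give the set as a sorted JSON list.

Convert to CNF:
  S -> T0 B | T2 A | T2 T2 | c
  A -> T0 T1 | T1 T1 | b
  B -> T1 T1
  T0 -> b
  T1 -> c
  T2 -> a

CYK table (by increasing span), restricted to cells inside w[1..2]:
  [1..1]={S,T1}  "c"  orig:{S}
  [2..2]={S,T1}  "c"  orig:{S}
  [1..2]={A,B}  "cc"

Original NTs in T[1,2] deriving "cc": ["A", "B"]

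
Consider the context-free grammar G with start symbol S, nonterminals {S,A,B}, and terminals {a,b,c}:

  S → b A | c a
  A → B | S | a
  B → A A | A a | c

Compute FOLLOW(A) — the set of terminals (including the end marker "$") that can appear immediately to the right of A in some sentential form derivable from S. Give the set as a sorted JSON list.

Compute FIRST by fixpoint:
[1]
  A via A→a: +{a}
  B via B→A A: +{a}
  B via B→c: +{c}
  S via S→b A: +{b}
  S via S→c a: +{c}
  FIRST[S]={b,c}  FIRST[A]={a}  FIRST[B]={a,c}
[2]
  A via A→B: +{c}
  A via A→S: +{b}
  B via B→A A: +{b}
  FIRST[S]={b,c}  FIRST[A]={a,b,c}  FIRST[B]={a,b,c}
[3] done
  FIRST[S]={b,c}  FIRST[A]={a,b,c}  FIRST[B]={a,b,c}

FOLLOW iteration:
FOLLOW(S) := {$}
iter 1:
  B→A A: FOLLOW(A) ⊇ FIRST(A) = {a,b,c}; new: +{a,b,c}
  S→b A: FOLLOW(A) ⊇ FOLLOW(S) ⊇ {$}; new: +{$}
  FOLLOW(S)={$}  FOLLOW(A)={$,a,b,c}  FOLLOW(B)={}
iter 2:
  A→B: FOLLOW(B) ⊇ FOLLOW(A) ⊇ {$,a,b,c}; new: +{$,a,b,c}
  A→S: FOLLOW(S) ⊇ FOLLOW(A) ⊇ {$,a,b,c}; new: +{a,b,c}
  FOLLOW(S)={$,a,b,c}  FOLLOW(A)={$,a,b,c}  FOLLOW(B)={$,a,b,c}
iter 3: (no change)
  FOLLOW(S)={$,a,b,c}  FOLLOW(A)={$,a,b,c}  FOLLOW(B)={$,a,b,c}

FOLLOW(A) = ["$", "a", "b", "c"]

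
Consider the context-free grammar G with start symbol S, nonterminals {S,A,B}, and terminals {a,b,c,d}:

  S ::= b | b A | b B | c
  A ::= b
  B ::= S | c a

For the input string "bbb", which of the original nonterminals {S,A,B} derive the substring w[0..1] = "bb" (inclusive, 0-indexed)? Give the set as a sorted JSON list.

CNF form of G:
  S -> T0 A | T0 B | b | c
  A -> b
  B -> T0 A | T0 B | T1 T2 | b | c
  T0 -> b
  T1 -> c
  T2 -> a

CYK table (by increasing span), restricted to cells inside w[0..1]:
  cell(0,0) b: {A,B,S,T0}  orig:{A,B,S}
  cell(1,1) b: {A,B,S,T0}  orig:{A,B,S}
  cell(0,1) bb: {B,S}

Original NTs in T[0,1] deriving "bb": ["B", "S"]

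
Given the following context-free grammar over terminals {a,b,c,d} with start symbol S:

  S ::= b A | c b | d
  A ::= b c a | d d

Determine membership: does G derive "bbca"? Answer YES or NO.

CNF form of G:
  S -> T0 A | T1 T0 | d
  A -> T0 X4 | T3 T3
  T0 -> b
  T1 -> c
  T2 -> a
  T3 -> d
  X4 -> T1 T2

CYK table (by increasing span):
  [0..0]={T0}  "b"  orig:{}
  [1..1]={T0}  "b"  orig:{}
  [2..2]={T1}  "c"  orig:{}
  [3..3]={T2}  "a"  orig:{}
  [0..1]=∅  "bb"
  [1..2]=∅  "bc"
  [2..3]={X4}  "ca"  orig:{}
  [0..2]=∅  "bbc"
  [1..3]={A}  "bca"
  [0..3]={S}  "bbca"

S ∈ T[0,3] ⇒ YES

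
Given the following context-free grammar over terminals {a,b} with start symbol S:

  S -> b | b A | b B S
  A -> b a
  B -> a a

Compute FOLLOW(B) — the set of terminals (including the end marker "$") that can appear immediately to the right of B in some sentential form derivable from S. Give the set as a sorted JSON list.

FIRST iteration:
round 1:
  A via A→b a: +{b}
  B via B→a a: +{a}
  S via S→b: +{b}
  FIRST[S]={b}  FIRST[A]={b}  FIRST[B]={a}
round 2: done
  FIRST[S]={b}  FIRST[A]={b}  FIRST[B]={a}

FOLLOW iteration:
initialize: $ ∈ FOLLOW(S)
pass 1:
  S→b A: FOLLOW(A) ⊇ FOLLOW(S) ⊇ {$}; new: +{$}
  S→b B S: FOLLOW(B) ⊇ FIRST(S) = {b}; new: +{b}
  S: {$}  A: {$}  B: {b}
pass 2: — fixpoint
  S: {$}  A: {$}  B: {b}

FOLLOW(B) = ["b"]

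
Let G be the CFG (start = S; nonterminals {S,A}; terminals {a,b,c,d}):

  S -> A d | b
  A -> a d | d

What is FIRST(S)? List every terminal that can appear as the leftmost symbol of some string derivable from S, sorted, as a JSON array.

FIRST iteration:
pass 1:
  A via A→a d: +{a}
  A via A→d: +{d}
  S via S→A d: +{a,d}
  S via S→b: +{b}
  FIRST[S]={a,b,d}  FIRST[A]={a,d}
pass 2: (no change)
  FIRST[S]={a,b,d}  FIRST[A]={a,d}

FIRST(S) = ["a", "b", "d"]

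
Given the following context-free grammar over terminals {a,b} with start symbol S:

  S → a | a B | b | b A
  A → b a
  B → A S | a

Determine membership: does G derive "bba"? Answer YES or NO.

CNF form of G:
  S -> T0 A | T1 B | a | b
  A -> T0 T1
  B -> A S | a
  T0 -> b
  T1 -> a

CYK table (by increasing span):
  cell(0,0) b: {S,T0}  orig:{S}
  cell(1,1) b: {S,T0}  orig:{S}
  cell(2,2) a: {B,S,T1}  orig:{B,S}
  cell(0,1) bb: ∅
  cell(1,2) ba: {A}
  cell(0,2) bba: {S}

S ∈ T[0,2] ⇒ YES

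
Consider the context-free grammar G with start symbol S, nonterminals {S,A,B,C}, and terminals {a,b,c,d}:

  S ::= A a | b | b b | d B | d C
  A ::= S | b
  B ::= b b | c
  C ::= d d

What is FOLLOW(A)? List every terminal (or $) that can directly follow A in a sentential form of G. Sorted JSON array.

Compute FIRST by fixpoint:
iter 1:
  A via A→b: +{b}
  B via B→b b: +{b}
  B via B→c: +{c}
  C via C→d d: +{d}
  S via S→A a: +{b}
  S via S→d B: +{d}
  S: {b,d}  A: {b}  B: {b,c}  C: {d}
iter 2:
  A via A→S: +{d}
  S: {b,d}  A: {b,d}  B: {b,c}  C: {d}
iter 3: done
  S: {b,d}  A: {b,d}  B: {b,c}  C: {d}

FOLLOW sets:
initialize: $ ∈ FOLLOW(S)
iter 1:
  S→A a: FOLLOW(A) ⊇ FIRST(a) = {a}; new: +{a}
  S→d B: FOLLOW(B) ⊇ FOLLOW(S) ⊇ {$}; new: +{$}
  S→d C: FOLLOW(C) ⊇ FOLLOW(S) ⊇ {$}; new: +{$}
  S: {$}  A: {a}  B: {$}  C: {$}
iter 2:
  A→S: FOLLOW(S) ⊇ FOLLOW(A) ⊇ {a}; new: +{a}
  S→d B: FOLLOW(B) ⊇ FOLLOW(S) ⊇ {$,a}; new: +{a}
  S→d C: FOLLOW(C) ⊇ FOLLOW(S) ⊇ {$,a}; new: +{a}
  S: {$,a}  A: {a}  B: {$,a}  C: {$,a}
iter 3: (no change)
  S: {$,a}  A: {a}  B: {$,a}  C: {$,a}

FOLLOW(A) = ["a"]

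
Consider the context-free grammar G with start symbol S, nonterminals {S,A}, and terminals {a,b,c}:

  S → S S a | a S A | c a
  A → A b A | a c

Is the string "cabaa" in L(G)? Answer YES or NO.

CNF form of G:
  S -> S X4 | T1 X5 | T2 T1
  A -> A X3 | T1 T2
  T0 -> b
  T1 -> a
  T2 -> c
  X3 -> T0 A
  X4 -> S T1
  X5 -> S A

Fill CYK table bottom-up:
  T[0,0] 'c' = {T2}  orig:{}
  T[1,1] 'a' = {T1}  orig:{}
  T[2,2] 'b' = {T0}  orig:{}
  T[3,3] 'a' = {T1}  orig:{}
  T[4,4] 'a' = {T1}  orig:{}
  T[0,1] 'ca' = {S}
  T[1,2] 'ab' = ∅
  T[2,3] 'ba' = ∅
  T[3,4] 'aa' = ∅
  T[0,2] 'cab' = ∅
  T[1,3] 'aba' = ∅
  T[2,4] 'baa' = ∅
  T[0,3] 'caba' = ∅
  T[1,4] 'abaa' = ∅
  T[0,4] 'cabaa' = ∅

S ∉ T[0,4] ⇒ NO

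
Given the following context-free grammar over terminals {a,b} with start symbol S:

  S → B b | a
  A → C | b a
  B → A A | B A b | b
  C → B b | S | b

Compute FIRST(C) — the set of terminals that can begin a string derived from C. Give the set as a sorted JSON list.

Compute FIRST by fixpoint:
pass 1:
  A via A→b a: +{b}
  B via B→A A: +{b}
  C via C→B b: +{b}
  S via S→B b: +{b}
  S via S→a: +{a}
  FIRST(S)={a,b}  FIRST(A)={b}  FIRST(B)={b}  FIRST(C)={b}
pass 2:
  C via C→S: +{a}
  FIRST(S)={a,b}  FIRST(A)={b}  FIRST(B)={b}  FIRST(C)={a,b}
pass 3:
  A via A→C: +{a}
  B via B→A A: +{a}
  FIRST(S)={a,b}  FIRST(A)={a,b}  FIRST(B)={a,b}  FIRST(C)={a,b}
pass 4: done
  FIRST(S)={a,b}  FIRST(A)={a,b}  FIRST(B)={a,b}  FIRST(C)={a,b}

FIRST(C) = ["a", "b"]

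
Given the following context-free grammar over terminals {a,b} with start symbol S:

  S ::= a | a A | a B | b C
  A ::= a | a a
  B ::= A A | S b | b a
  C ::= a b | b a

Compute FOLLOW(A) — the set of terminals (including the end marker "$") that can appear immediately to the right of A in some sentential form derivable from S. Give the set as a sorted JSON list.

FIRST sets, iterate to fixpoint:
round 1:
  A via A→a: +{a}
  B via B→A A: +{a}
  B via B→b a: +{b}
  C via C→a b: +{a}
  C via C→b a: +{b}
  S via S→a: +{a}
  S via S→b C: +{b}
  S: {a,b}  A: {a}  B: {a,b}  C: {a,b}
round 2: (stable)
  S: {a,b}  A: {a}  B: {a,b}  C: {a,b}

FOLLOW iteration:
FOLLOW(S) := {$}
iter 1:
  B→A A: FOLLOW(A) ⊇ FIRST(A) = {a}; new: +{a}
  B→S b: FOLLOW(S) ⊇ FIRST(b) = {b}; new: +{b}
  S→a A: FOLLOW(A) ⊇ FOLLOW(S) ⊇ {$,b}; new: +{$,b}
  S→a B: FOLLOW(B) ⊇ FOLLOW(S) ⊇ {$,b}; new: +{$,b}
  S→b C: FOLLOW(C) ⊇ FOLLOW(S) ⊇ {$,b}; new: +{$,b}
  FOLLOW(S)={$,b}  FOLLOW(A)={$,a,b}  FOLLOW(B)={$,b}  FOLLOW(C)={$,b}
iter 2: (no change)
  FOLLOW(S)={$,b}  FOLLOW(A)={$,a,b}  FOLLOW(B)={$,b}  FOLLOW(C)={$,b}

FOLLOW(A) = ["$", "a", "b"]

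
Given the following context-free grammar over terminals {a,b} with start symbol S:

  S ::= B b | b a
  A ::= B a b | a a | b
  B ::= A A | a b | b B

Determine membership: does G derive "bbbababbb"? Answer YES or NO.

Convert to CNF:
  S -> B T1 | T1 T0
  A -> B X2 | T0 T0 | b
  B -> A A | T0 T1 | T1 B
  T0 -> a
  T1 -> b
  X2 -> T0 T1

CYK table (by increasing span):
  T[0,0] 'b' = {A,T1}  orig:{A}
  T[1,1] 'b' = {A,T1}  orig:{A}
  T[2,2] 'b' = {A,T1}  orig:{A}
  T[3,3] 'a' = {T0}  orig:{}
  T[4,4] 'b' = {A,T1}  orig:{A}
  T[5,5] 'a' = {T0}  orig:{}
  T[6,6] 'b' = {A,T1}  orig:{A}
  T[7,7] 'b' = {A,T1}  orig:{A}
  T[8,8] 'b' = {A,T1}  orig:{A}
  T[0,1] 'bb' = {B}
  T[1,2] 'bb' = {B}
  T[2,3] 'ba' = {S}
  T[3,4] 'ab' = {B,X2}  orig:{B}
  T[4,5] 'ba' = {S}
  T[5,6] 'ab' = {B,X2}  orig:{B}
  T[6,7] 'bb' = {B}
  T[7,8] 'bb' = {B}
  T[0,2] 'bbb' = {B,S}
  T[1,3] 'bba' = ∅
  T[2,4] 'bab' = {B}
  T[3,5] 'aba' = ∅
  T[4,6] 'bab' = {B}
  T[5,7] 'abb' = {S}
  T[6,8] 'bbb' = {B,S}
  T[0,3] 'bbba' = ∅
  T[1,4] 'bbab' = {A,B}
  T[2,5] 'baba' = ∅
  T[3,6] 'abab' = {A}
  T[4,7] 'babb' = {S}
  T[5,8] 'abbb' = ∅
  T[0,4] 'bbbab' = {A,B}
  T[1,5] 'bbaba' = ∅
  T[2,6] 'babab' = {A,B}
  T[3,7] 'ababb' = {B}
  T[4,8] 'babbb' = ∅
  T[0,5] 'bbbaba' = ∅
  T[1,6] 'bbabab' = {A,B}
  T[2,7] 'bababb' = {B,S}
  T[3,8] 'ababbb' = {S}
  T[0,6] 'bbbabab' = {A,B}
  T[1,7] 'bbababb' = {B,S}
  T[2,8] 'bababbb' = {S}
  T[0,7] 'bbbababb' = {B,S}
  T[1,8] 'bbababbb' = {S}
  T[0,8] 'bbbababbb' = {S}

S ∈ T[0,8] ⇒ YES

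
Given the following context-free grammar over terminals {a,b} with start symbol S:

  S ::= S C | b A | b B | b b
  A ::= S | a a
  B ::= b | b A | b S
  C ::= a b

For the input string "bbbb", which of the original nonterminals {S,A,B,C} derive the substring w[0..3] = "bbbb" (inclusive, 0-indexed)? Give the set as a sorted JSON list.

CNF form of G:
  S -> S C | T1 A | T1 B | T1 T1
  A -> S C | T0 T0 | T1 A | T1 B | T1 T1
  B -> T1 A | T1 S | b
  C -> T0 T1
  T0 -> a
  T1 -> b

CYK fill, restricted to cells inside w[0..3]:
  T[0,0] 'b' = {B,T1}  orig:{B}
  T[1,1] 'b' = {B,T1}  orig:{B}
  T[2,2] 'b' = {B,T1}  orig:{B}
  T[3,3] 'b' = {B,T1}  orig:{B}
  T[0,1] 'bb' = {A,S}
  T[1,2] 'bb' = {A,S}
  T[2,3] 'bb' = {A,S}
  T[0,2] 'bbb' = {A,B,S}
  T[1,3] 'bbb' = {A,B,S}
  T[0,3] 'bbbb' = {A,B,S}

Original NTs in T[0,3] deriving "bbbb": ["A", "B", "S"]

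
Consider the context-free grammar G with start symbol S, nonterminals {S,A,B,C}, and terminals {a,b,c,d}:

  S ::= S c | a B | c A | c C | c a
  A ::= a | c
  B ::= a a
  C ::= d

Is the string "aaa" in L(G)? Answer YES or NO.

CNF form of G:
  S -> S T1 | T0 B | T1 A | T1 C | T1 T0
  A -> a | c
  B -> T0 T0
  C -> d
  T0 -> a
  T1 -> c

CYK table (by increasing span):
  cell(0,0) a: {A,T0}  orig:{A}
  cell(1,1) a: {A,T0}  orig:{A}
  cell(2,2) a: {A,T0}  orig:{A}
  cell(0,1) aa: {B}
  cell(1,2) aa: {B}
  cell(0,2) aaa: {S}

S ∈ T[0,2] ⇒ YES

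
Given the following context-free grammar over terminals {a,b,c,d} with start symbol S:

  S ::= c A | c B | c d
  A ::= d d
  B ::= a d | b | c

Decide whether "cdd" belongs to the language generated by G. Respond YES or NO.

Convert to CNF:
  S -> T2 A | T2 B | T2 T0
  A -> T0 T0
  B -> T1 T0 | b | c
  T0 -> d
  T1 -> a
  T2 -> c

CYK fill:
  cell(0,0) c: {B,T2}  orig:{B}
  cell(1,1) d: {T0}  orig:{}
  cell(2,2) d: {T0}  orig:{}
  cell(0,1) cd: {S}
  cell(1,2) dd: {A}
  cell(0,2) cdd: {S}

S ∈ T[0,2] ⇒ YES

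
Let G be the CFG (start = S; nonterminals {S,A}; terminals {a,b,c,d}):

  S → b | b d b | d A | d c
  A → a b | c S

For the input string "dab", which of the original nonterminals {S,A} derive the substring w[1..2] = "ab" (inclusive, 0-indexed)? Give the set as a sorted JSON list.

CNF form of G:
  S -> T1 X4 | T3 A | T3 T2 | b
  A -> T0 T1 | T2 S
  T0 -> a
  T1 -> b
  T2 -> c
  T3 -> d
  X4 -> T3 T1

CYK fill, restricted to cells inside w[1..2]:
  T[1,1] 'a' = {T0}  orig:{}
  T[2,2] 'b' = {S,T1}  orig:{S}
  T[1,2] 'ab' = {A}

Original NTs in T[1,2] deriving "ab": ["A"]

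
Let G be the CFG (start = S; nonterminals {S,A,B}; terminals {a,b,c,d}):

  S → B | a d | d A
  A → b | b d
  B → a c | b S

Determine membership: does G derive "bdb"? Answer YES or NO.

Convert to CNF:
  S -> T0 S | T1 A | T2 T1 | T2 T3
  A -> T0 T1 | b
  B -> T0 S | T2 T3
  T0 -> b
  T1 -> d
  T2 -> a
  T3 -> c

Fill CYK table bottom-up:
  T[0,0] 'b' = {A,T0}  orig:{A}
  T[1,1] 'd' = {T1}  orig:{}
  T[2,2] 'b' = {A,T0}  orig:{A}
  T[0,1] 'bd' = {A}
  T[1,2] 'db' = {S}
  T[0,2] 'bdb' = {B,S}

S ∈ T[0,2] ⇒ YES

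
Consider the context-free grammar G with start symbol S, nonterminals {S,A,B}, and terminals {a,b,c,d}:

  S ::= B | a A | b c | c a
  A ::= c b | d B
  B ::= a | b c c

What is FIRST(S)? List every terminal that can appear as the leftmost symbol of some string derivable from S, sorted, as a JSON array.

Compute FIRST by fixpoint:
iter 1:
  A via A→c b: +{c}
  A via A→d B: +{d}
  B via B→a: +{a}
  B via B→b c c: +{b}
  S via S→B: +{a,b}
  S via S→c a: +{c}
  S: {a,b,c}  A: {c,d}  B: {a,b}
iter 2: — fixpoint
  S: {a,b,c}  A: {c,d}  B: {a,b}

FIRST(S) = ["a", "b", "c"]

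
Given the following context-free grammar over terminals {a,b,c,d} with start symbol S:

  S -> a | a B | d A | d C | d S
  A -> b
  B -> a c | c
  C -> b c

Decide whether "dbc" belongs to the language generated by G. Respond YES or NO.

CNF form of G:
  S -> T0 B | T3 A | T3 C | T3 S | a
  A -> b
  B -> T0 T1 | c
  C -> T2 T1
  T0 -> a
  T1 -> c
  T2 -> b
  T3 -> d

CYK fill:
  cell(0,0) d: {T3}  orig:{}
  cell(1,1) b: {A,T2}  orig:{A}
  cell(2,2) c: {B,T1}  orig:{B}
  cell(0,1) db: {S}
  cell(1,2) bc: {C}
  cell(0,2) dbc: {S}

S ∈ T[0,2] ⇒ YES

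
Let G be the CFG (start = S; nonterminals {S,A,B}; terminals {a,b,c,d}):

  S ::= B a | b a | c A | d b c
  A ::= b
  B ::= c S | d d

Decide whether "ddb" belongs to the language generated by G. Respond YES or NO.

CNF form of G:
  S -> B T2 | T0 A | T1 X4 | T3 T2
  A -> b
  B -> T0 S | T1 T1
  T0 -> c
  T1 -> d
  T2 -> a
  T3 -> b
  X4 -> T3 T0

Fill CYK table bottom-up:
  T[0,0] 'd' = {T1}  orig:{}
  T[1,1] 'd' = {T1}  orig:{}
  T[2,2] 'b' = {A,T3}  orig:{A}
  T[0,1] 'dd' = {B}
  T[1,2] 'db' = ∅
  T[0,2] 'ddb' = ∅

S ∉ T[0,2] ⇒ NO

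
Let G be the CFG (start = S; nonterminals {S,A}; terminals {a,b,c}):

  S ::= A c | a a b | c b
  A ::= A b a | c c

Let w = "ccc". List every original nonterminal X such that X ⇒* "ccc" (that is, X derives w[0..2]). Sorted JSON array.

Convert to CNF:
  S -> A T2 | T1 X4 | T2 T0
  A -> A X3 | T2 T2
  T0 -> b
  T1 -> a
  T2 -> c
  X3 -> T0 T1
  X4 -> T1 T0

CYK fill (cells [i..j] with 0 ≤ i ≤ j ≤ 2 only):
  cell(0,0) c: {T2}  orig:{}
  cell(1,1) c: {T2}  orig:{}
  cell(2,2) c: {T2}  orig:{}
  cell(0,1) cc: {A}
  cell(1,2) cc: {A}
  cell(0,2) ccc: {S}

Original NTs in T[0,2] deriving "ccc": ["S"]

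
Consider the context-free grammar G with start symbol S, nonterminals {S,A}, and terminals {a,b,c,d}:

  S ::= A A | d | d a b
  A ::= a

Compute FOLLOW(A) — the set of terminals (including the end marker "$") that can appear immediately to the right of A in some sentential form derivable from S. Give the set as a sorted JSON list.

FIRST sets, iterate to fixpoint:
[1]
  A via A→a: +{a}
  S via S→A A: +{a}
  S via S→d: +{d}
  FIRST(S)={a,d}  FIRST(A)={a}
[2] — fixpoint
  FIRST(S)={a,d}  FIRST(A)={a}

FOLLOW iteration:
FOLLOW(S) := {$}
pass 1:
  S→A A: FOLLOW(A) ⊇ FIRST(A) = {a}; new: +{a}
  S→A A: FOLLOW(A) ⊇ FOLLOW(S) ⊇ {$}; new: +{$}
  FOLLOW[S]={$}  FOLLOW[A]={$,a}
pass 2: (stable)
  FOLLOW[S]={$}  FOLLOW[A]={$,a}

FOLLOW(A) = ["$", "a"]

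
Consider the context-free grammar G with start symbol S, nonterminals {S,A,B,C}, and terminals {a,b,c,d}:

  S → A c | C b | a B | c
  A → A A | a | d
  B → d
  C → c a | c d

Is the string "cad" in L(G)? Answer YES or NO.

Convert to CNF:
  S -> A T0 | C T3 | T1 B | c
  A -> A A | a | d
  B -> d
  C -> T0 T1 | T0 T2
  T0 -> c
  T1 -> a
  T2 -> d
  T3 -> b

Fill CYK table bottom-up:
  cell(0,0) c: {S,T0}  orig:{S}
  cell(1,1) a: {A,T1}  orig:{A}
  cell(2,2) d: {A,B,T2}  orig:{A,B}
  cell(0,1) ca: {C}
  cell(1,2) ad: {A,S}
  cell(0,2) cad: ∅

S ∉ T[0,2] ⇒ NO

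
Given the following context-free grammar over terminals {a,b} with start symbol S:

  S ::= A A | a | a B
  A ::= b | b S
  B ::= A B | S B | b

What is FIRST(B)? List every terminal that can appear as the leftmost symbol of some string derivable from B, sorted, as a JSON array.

FIRST sets, iterate to fixpoint:
round 1:
  A via A→b: +{b}
  B via B→A B: +{b}
  S via S→A A: +{b}
  S via S→a: +{a}
  FIRST[S]={a,b}  FIRST[A]={b}  FIRST[B]={b}
round 2:
  B via B→S B: +{a}
  FIRST[S]={a,b}  FIRST[A]={b}  FIRST[B]={a,b}
round 3: done
  FIRST[S]={a,b}  FIRST[A]={b}  FIRST[B]={a,b}

FIRST(B) = ["a", "b"]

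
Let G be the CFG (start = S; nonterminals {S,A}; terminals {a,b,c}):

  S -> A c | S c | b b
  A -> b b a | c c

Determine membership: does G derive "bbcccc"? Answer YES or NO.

Convert to CNF:
  S -> A T2 | S T2 | T0 T0
  A -> T0 X3 | T2 T2
  T0 -> b
  T1 -> a
  T2 -> c
  X3 -> T0 T1

CYK table (by increasing span):
  [0..0]={T0}  "b"  orig:{}
  [1..1]={T0}  "b"  orig:{}
  [2..2]={T2}  "c"  orig:{}
  [3..3]={T2}  "c"  orig:{}
  [4..4]={T2}  "c"  orig:{}
  [5..5]={T2}  "c"  orig:{}
  [0..1]={S}  "bb"
  [1..2]=∅  "bc"
  [2..3]={A}  "cc"
  [3..4]={A}  "cc"
  [4..5]={A}  "cc"
  [0..2]={S}  "bbc"
  [1..3]=∅  "bcc"
  [2..4]={S}  "ccc"
  [3..5]={S}  "ccc"
  [0..3]={S}  "bbcc"
  [1..4]=∅  "bccc"
  [2..5]={S}  "cccc"
  [0..4]={S}  "bbccc"
  [1..5]=∅  "bcccc"
  [0..5]={S}  "bbcccc"

S ∈ T[0,5] ⇒ YES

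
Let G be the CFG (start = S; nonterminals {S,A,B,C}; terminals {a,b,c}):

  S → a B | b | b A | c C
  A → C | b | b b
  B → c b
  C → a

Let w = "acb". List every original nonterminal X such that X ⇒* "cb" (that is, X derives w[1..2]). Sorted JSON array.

Convert to CNF:
  S -> T0 A | T1 C | T2 B | b
  A -> T0 T0 | a | b
  B -> T1 T0
  C -> a
  T0 -> b
  T1 -> c
  T2 -> a

Fill CYK table bottom-up (cells [i..j] with 1 ≤ i ≤ j ≤ 2 only):
  [1..1]={T1}  "c"  orig:{}
  [2..2]={A,S,T0}  "b"  orig:{A,S}
  [1..2]={B}  "cb"

Original NTs in T[1,2] deriving "cb": ["B"]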